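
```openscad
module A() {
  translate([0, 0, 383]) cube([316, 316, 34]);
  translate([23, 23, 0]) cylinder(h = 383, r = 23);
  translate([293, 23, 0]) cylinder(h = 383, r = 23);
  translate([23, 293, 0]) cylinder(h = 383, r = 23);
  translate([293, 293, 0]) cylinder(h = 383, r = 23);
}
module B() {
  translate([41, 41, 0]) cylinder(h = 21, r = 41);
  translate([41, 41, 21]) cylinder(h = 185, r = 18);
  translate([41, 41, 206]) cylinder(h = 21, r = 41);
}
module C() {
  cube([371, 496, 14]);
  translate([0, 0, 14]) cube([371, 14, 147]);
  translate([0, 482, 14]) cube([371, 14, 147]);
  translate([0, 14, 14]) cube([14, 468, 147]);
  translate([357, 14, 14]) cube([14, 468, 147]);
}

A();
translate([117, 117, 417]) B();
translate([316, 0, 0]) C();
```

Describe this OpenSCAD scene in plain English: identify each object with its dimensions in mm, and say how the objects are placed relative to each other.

A is a four-legged stool. The seat is 316×316 mm, 34 mm thick, top at z = 417 mm. It stands on four round legs, each 46 mm in diameter, from z = 0 to the seat underside, each leg's axis is inset half a diameter from the nearest pair of seat edges (so the leg's bounding box is flush with the corner).

B is a spool: two coaxial disc flanges of radius 41 mm and thickness 21 mm, joined by a core cylinder of radius 18 mm and height 185 mm. The lower flange rests on z = 0 and the three cylinders share a vertical axis.

C is an open storage box with external size 371×496×161 mm and wall thickness 14 mm (the base is also 14 mm thick). The base covers the whole footprint; the four walls stand on the base, with the y-facing walls full-width and the x-facing walls fitting between their inner faces.

The spool is on top of the stool, centred. The open box is against the stool's +x side, with their −y faces flush.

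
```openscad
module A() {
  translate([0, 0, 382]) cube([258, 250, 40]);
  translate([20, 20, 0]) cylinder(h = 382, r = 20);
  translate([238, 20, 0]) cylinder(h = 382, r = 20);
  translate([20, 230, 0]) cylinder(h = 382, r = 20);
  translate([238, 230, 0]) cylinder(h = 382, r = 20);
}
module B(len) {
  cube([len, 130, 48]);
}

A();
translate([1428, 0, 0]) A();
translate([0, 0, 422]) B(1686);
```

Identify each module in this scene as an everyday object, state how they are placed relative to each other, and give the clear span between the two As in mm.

A is a stool. B is a beam. A beam spans the tops of two stools. The clear span between the two stools is 1170 mm.

Second stool starts at x = 1428; first ends at x = 258; clear span = 1428 − 258 = 1170 mm.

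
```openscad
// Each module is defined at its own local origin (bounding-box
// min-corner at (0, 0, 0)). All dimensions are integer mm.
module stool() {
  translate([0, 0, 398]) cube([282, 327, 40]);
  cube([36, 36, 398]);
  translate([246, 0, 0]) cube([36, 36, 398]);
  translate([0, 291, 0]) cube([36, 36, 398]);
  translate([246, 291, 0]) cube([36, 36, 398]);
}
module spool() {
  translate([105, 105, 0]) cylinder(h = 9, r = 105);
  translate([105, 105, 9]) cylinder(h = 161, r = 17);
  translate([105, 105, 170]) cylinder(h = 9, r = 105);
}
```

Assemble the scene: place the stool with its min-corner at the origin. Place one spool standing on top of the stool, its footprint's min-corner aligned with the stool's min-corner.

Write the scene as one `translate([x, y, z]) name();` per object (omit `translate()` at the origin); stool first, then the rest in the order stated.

stool();
translate([0, 0, 438]) spool();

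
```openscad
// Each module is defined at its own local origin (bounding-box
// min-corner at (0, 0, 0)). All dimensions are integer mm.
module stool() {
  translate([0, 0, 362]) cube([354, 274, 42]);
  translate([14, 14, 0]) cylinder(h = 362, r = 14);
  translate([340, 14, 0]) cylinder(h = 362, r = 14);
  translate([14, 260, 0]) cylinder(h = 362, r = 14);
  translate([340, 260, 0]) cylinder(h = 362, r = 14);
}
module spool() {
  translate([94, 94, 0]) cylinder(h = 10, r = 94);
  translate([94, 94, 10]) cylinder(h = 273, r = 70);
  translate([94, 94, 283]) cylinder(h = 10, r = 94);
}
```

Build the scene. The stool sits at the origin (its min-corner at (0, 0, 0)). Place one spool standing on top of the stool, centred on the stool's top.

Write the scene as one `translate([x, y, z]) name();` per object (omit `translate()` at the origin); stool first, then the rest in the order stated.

stool();
translate([83, 43, 404]) spool();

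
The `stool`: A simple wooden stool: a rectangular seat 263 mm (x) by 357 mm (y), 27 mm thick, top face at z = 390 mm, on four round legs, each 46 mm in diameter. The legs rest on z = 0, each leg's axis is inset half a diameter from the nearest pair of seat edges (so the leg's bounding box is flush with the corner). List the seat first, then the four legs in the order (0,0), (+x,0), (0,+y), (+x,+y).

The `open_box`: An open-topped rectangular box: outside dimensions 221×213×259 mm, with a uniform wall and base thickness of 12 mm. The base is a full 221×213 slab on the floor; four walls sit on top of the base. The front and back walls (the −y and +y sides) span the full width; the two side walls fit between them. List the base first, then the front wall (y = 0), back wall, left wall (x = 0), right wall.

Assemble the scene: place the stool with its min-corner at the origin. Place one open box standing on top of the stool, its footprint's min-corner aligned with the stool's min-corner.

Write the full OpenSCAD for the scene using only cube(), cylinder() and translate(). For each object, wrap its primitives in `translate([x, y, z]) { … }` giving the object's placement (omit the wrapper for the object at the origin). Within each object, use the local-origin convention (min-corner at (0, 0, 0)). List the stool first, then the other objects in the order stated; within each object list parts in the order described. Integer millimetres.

translate([0, 0, 363]) cube([263, 357, 27]);
translate([23, 23, 0]) cylinder(h = 363, r = 23);
translate([240, 23, 0]) cylinder(h = 363, r = 23);
translate([23, 334, 0]) cylinder(h = 363, r = 23);
translate([240, 334, 0]) cylinder(h = 363, r = 23);
translate([0, 0, 390]) {
  cube([221, 213, 12]);
  translate([0, 0, 12]) cube([221, 12, 247]);
  translate([0, 201, 12]) cube([221, 12, 247]);
  translate([0, 12, 12]) cube([12, 189, 247]);
  translate([209, 12, 12]) cube([12, 189, 247]);
}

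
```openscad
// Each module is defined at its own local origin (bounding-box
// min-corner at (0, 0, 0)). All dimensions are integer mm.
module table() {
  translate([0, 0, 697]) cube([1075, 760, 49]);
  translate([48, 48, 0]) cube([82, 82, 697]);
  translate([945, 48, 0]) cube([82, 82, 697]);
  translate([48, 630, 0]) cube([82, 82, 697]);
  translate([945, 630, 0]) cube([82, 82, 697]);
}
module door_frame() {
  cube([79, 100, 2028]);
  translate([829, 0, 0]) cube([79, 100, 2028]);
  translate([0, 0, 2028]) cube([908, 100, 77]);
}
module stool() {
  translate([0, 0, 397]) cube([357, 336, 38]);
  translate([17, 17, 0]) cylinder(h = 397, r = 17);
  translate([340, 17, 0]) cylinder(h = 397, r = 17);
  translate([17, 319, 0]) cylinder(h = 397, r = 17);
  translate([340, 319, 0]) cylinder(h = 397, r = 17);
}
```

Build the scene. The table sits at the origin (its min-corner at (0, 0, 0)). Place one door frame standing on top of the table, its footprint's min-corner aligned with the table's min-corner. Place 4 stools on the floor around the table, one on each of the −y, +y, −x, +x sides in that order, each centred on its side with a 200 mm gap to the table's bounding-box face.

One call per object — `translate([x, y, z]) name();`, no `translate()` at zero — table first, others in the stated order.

table();
translate([0, 0, 746]) door_frame();
translate([359, -536, 0]) stool();
translate([359, 960, 0]) stool();
translate([-557, 212, 0]) stool();
translate([1275, 212, 0]) stool();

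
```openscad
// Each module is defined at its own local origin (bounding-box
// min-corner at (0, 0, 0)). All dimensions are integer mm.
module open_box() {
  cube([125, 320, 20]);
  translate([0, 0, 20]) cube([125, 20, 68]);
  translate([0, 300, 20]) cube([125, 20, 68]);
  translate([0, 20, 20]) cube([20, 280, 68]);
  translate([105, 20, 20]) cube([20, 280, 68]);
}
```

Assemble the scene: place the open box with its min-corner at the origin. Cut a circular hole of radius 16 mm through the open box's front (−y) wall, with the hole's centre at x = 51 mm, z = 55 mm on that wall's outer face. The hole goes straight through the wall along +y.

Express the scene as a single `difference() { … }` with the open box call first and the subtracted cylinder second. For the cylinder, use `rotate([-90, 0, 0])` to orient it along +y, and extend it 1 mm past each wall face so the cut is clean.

difference() {
  open_box();
  translate([51, -1, 55]) rotate([-90, 0, 0]) cylinder(h = 22, r = 16);
}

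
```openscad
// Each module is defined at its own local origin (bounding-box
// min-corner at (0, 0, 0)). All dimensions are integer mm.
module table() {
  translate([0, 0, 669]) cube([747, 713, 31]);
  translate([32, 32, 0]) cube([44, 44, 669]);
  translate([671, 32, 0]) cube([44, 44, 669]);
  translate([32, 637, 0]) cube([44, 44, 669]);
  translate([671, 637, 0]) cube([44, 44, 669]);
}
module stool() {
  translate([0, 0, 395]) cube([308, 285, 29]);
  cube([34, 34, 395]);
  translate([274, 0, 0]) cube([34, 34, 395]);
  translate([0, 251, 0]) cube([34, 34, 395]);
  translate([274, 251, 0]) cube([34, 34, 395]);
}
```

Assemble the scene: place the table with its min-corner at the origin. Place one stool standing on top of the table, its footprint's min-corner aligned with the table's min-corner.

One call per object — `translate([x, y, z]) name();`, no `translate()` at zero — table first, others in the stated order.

table();
translate([0, 0, 700]) stool();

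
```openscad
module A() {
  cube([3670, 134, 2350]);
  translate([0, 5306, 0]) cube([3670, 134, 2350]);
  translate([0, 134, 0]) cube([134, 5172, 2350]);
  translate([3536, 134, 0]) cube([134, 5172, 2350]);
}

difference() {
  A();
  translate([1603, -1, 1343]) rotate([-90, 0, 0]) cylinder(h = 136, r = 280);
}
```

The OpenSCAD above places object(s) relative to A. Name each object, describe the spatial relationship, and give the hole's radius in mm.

A is a house frame. The house frame has a circular hole through its front wall. The hole's radius is 280 mm.

The subtracted cylinder has r = 280 mm.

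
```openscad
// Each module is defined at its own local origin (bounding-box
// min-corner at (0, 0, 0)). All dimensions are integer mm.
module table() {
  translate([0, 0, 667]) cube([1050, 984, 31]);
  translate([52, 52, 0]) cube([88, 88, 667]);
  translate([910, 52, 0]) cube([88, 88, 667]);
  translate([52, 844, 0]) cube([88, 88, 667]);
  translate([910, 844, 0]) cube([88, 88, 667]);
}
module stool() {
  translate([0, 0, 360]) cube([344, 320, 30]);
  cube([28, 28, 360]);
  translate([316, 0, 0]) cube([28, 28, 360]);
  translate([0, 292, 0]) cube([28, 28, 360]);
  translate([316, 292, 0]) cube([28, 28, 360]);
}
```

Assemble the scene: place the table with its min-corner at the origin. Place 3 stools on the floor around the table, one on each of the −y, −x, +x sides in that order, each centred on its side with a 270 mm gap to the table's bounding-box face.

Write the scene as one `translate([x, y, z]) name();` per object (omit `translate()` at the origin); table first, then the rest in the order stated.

table();
translate([353, -590, 0]) stool();
translate([-614, 332, 0]) stool();
translate([1320, 332, 0]) stool();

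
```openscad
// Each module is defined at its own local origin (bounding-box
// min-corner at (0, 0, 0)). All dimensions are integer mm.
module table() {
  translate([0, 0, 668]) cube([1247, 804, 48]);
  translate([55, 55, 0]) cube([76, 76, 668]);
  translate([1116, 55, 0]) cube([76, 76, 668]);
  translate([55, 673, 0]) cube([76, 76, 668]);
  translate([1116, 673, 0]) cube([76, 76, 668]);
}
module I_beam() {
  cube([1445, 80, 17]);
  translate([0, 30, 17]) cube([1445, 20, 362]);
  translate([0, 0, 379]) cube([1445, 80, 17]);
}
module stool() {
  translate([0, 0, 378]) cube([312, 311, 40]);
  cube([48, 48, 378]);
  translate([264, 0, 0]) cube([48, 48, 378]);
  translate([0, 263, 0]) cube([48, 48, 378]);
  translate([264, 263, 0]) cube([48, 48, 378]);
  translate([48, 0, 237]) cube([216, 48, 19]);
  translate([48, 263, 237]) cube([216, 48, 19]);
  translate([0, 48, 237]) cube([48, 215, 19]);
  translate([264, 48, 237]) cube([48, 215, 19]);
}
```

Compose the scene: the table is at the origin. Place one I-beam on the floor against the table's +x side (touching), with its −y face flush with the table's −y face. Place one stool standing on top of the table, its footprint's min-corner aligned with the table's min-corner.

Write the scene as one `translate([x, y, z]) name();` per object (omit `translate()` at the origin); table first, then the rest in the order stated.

table();
translate([1247, 0, 0]) I_beam();
translate([0, 0, 716]) stool();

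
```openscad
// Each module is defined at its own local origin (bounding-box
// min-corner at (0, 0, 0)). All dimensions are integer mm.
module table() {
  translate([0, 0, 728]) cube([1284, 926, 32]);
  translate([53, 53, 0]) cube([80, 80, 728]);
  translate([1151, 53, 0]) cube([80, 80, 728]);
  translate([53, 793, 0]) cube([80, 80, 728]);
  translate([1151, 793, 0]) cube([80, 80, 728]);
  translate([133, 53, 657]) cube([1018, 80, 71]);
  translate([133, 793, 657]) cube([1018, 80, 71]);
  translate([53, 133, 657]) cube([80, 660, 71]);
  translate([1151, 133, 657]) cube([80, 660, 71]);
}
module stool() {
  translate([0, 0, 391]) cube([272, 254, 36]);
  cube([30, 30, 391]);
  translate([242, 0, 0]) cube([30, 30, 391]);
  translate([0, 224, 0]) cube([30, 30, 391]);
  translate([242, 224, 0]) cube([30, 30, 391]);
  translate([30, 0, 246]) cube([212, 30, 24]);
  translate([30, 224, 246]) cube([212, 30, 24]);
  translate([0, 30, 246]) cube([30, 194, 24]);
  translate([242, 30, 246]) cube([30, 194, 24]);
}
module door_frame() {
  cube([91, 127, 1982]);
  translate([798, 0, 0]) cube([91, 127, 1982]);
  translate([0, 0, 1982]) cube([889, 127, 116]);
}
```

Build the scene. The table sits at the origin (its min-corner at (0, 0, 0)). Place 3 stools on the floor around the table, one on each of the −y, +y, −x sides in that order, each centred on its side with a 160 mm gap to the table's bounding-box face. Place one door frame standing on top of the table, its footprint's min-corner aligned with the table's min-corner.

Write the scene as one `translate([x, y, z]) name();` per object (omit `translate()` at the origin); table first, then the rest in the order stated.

table();
translate([506, -414, 0]) stool();
translate([506, 1086, 0]) stool();
translate([-432, 336, 0]) stool();
translate([0, 0, 760]) door_frame();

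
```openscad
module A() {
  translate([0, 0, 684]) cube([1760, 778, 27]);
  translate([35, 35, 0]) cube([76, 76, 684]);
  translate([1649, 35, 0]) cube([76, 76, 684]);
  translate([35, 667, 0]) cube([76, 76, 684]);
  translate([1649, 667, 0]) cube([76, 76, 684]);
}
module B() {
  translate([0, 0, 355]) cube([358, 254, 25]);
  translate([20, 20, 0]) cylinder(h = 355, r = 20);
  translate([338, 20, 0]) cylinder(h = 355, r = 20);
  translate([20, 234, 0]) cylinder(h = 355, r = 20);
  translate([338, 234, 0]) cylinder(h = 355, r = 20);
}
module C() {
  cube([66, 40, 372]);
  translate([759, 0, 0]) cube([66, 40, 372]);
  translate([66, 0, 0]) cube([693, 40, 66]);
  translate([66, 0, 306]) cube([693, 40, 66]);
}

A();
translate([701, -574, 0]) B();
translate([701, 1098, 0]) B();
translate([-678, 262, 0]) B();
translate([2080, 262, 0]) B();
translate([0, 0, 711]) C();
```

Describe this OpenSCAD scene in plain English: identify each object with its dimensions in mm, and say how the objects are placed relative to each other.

A is a rectangular dining table. The top is 1760×778×27 mm with its upper surface at z = 711 mm. It stands on four 76×76 mm square legs, each inset 35 mm from the nearest pair of top edges, running from the floor to the underside of the top.

B is a four-legged stool. The seat is a 358×254×25 mm slab whose top surface is at z = 380 mm; four round legs, each 40 mm in diameter, run from the floor (z = 0) to the underside of the seat, each leg's axis is inset half a diameter from the nearest pair of seat edges (so the leg's bounding box is flush with the corner).

C is a picture frame with a 693×240 mm rectangular opening (x by z) and a uniform 66 mm border on every side. Frame depth is 40 mm along y. It is built from two vertical stiles running the full outside height and two horizontal rails spanning the gap between the stiles.

Four stools sit around the table at the −y, +y, −x, +x sides. The picture frame is on top of the table.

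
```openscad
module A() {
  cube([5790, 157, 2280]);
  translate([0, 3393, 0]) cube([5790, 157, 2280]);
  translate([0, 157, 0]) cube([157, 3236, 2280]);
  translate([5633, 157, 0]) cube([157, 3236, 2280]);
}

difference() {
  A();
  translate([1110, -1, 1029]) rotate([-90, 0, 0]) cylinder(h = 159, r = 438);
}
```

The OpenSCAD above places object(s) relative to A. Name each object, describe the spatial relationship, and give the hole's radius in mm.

The subtracted cylinder has r = 438 mm.

A is a house frame. The house frame has a circular hole through its front wall. The hole's radius is 438 mm.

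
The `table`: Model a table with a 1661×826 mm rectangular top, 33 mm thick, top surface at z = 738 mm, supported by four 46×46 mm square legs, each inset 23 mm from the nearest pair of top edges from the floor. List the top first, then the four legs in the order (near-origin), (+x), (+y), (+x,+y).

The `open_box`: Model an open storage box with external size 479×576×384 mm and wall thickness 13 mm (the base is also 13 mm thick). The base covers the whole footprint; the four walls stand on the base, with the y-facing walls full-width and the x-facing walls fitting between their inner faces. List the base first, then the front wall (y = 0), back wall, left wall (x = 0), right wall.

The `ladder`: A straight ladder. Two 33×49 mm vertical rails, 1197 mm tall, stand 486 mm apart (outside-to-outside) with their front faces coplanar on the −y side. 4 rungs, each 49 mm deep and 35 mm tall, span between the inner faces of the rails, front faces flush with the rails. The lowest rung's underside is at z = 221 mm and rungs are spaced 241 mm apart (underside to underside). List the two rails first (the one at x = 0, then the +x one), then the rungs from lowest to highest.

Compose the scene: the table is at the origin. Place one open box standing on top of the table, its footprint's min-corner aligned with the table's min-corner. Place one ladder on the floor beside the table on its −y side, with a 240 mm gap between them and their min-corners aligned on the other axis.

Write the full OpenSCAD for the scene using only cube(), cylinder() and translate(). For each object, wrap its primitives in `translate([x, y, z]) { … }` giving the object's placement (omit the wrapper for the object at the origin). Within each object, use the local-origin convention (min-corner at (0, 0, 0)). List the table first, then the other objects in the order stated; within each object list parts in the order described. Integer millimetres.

translate([0, 0, 705]) cube([1661, 826, 33]);
translate([23, 23, 0]) cube([46, 46, 705]);
translate([1592, 23, 0]) cube([46, 46, 705]);
translate([23, 757, 0]) cube([46, 46, 705]);
translate([1592, 757, 0]) cube([46, 46, 705]);
translate([0, 0, 738]) {
  cube([479, 576, 13]);
  translate([0, 0, 13]) cube([479, 13, 371]);
  translate([0, 563, 13]) cube([479, 13, 371]);
  translate([0, 13, 13]) cube([13, 550, 371]);
  translate([466, 13, 13]) cube([13, 550, 371]);
}
translate([0, -289, 0]) {
  cube([33, 49, 1197]);
  translate([453, 0, 0]) cube([33, 49, 1197]);
  translate([33, 0, 221]) cube([420, 49, 35]);
  translate([33, 0, 462]) cube([420, 49, 35]);
  translate([33, 0, 703]) cube([420, 49, 35]);
  translate([33, 0, 944]) cube([420, 49, 35]);
}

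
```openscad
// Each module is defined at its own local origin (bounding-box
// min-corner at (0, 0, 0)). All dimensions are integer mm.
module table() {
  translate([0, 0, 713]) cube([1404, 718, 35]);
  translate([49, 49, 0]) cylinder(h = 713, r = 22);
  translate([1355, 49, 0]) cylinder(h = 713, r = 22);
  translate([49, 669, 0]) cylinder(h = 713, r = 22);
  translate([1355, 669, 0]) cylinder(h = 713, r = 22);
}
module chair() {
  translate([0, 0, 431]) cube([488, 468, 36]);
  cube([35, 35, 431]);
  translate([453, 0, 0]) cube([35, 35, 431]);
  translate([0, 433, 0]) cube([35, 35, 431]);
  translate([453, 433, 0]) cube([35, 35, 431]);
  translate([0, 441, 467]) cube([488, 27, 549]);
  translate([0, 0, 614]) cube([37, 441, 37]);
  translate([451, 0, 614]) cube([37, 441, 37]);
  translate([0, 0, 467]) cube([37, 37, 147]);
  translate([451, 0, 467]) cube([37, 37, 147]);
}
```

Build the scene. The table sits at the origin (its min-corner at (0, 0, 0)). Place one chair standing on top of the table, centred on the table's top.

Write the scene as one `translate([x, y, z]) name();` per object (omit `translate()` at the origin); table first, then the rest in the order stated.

table();
translate([458, 125, 748]) chair();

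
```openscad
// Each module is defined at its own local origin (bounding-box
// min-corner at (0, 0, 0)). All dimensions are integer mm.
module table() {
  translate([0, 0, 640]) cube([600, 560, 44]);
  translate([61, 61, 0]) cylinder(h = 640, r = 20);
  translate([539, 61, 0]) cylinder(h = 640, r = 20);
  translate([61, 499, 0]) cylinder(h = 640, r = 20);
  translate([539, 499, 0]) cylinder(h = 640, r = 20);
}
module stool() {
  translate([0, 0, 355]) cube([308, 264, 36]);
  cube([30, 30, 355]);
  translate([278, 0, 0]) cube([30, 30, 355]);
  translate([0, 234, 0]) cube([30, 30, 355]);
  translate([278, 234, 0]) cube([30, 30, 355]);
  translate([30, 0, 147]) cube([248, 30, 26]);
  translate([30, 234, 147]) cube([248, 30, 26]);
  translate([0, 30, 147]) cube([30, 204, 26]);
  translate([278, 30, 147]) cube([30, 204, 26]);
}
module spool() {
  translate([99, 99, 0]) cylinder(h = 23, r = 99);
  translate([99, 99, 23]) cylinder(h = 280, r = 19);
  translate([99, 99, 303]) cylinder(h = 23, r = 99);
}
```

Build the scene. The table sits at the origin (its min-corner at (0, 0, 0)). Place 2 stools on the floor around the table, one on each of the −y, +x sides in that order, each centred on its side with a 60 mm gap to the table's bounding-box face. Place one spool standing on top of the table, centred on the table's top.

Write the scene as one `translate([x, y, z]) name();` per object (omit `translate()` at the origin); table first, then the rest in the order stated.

table();
translate([146, -324, 0]) stool();
translate([660, 148, 0]) stool();
translate([201, 181, 684]) spool();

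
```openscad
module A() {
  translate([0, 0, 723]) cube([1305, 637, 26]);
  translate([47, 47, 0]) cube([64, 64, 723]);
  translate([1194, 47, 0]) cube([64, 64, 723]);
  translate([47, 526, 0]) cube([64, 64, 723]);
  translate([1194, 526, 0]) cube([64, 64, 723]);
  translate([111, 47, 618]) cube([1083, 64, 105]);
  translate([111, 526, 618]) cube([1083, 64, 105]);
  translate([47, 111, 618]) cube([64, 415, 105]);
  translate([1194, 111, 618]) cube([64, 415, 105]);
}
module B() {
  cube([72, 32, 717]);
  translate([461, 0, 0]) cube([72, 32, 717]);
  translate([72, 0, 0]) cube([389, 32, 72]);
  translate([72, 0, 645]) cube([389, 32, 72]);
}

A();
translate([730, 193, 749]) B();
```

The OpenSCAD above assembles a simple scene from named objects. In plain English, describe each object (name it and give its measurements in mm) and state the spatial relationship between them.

A is a rectangular dining table. The top is 1305×637×26 mm with its upper surface at z = 749 mm. It stands on four 64×64 mm square legs, each inset 47 mm from the nearest pair of top edges, running from the floor to the underside of the top. Four apron rails, 64 mm thick and 105 mm tall, run between adjacent legs with their top edges flush with the underside of the top and their outer faces flush with the legs' outer faces.

B is a picture frame with a 389×573 mm rectangular opening (x by z) and a uniform 72 mm border on every side. Frame depth is 32 mm along y. It is built from two vertical stiles running the full outside height and two horizontal rails spanning the gap between the stiles.

The picture frame is on top of the table.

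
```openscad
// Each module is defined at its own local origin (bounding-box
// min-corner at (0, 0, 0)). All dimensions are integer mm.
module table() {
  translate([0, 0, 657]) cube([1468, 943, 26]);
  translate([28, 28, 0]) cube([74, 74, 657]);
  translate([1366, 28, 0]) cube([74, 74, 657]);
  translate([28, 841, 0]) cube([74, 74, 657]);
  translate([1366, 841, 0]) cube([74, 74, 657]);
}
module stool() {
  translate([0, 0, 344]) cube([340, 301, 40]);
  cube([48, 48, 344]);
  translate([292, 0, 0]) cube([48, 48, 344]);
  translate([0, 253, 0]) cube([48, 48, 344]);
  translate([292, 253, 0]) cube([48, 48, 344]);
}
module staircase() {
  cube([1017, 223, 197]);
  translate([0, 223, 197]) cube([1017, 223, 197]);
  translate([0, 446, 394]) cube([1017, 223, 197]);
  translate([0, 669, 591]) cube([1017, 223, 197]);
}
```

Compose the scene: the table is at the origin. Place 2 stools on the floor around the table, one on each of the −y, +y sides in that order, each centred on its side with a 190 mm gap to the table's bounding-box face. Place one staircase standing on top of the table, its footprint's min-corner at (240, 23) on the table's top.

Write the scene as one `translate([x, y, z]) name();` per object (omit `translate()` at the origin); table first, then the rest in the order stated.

table();
translate([564, -491, 0]) stool();
translate([564, 1133, 0]) stool();
translate([240, 23, 683]) staircase();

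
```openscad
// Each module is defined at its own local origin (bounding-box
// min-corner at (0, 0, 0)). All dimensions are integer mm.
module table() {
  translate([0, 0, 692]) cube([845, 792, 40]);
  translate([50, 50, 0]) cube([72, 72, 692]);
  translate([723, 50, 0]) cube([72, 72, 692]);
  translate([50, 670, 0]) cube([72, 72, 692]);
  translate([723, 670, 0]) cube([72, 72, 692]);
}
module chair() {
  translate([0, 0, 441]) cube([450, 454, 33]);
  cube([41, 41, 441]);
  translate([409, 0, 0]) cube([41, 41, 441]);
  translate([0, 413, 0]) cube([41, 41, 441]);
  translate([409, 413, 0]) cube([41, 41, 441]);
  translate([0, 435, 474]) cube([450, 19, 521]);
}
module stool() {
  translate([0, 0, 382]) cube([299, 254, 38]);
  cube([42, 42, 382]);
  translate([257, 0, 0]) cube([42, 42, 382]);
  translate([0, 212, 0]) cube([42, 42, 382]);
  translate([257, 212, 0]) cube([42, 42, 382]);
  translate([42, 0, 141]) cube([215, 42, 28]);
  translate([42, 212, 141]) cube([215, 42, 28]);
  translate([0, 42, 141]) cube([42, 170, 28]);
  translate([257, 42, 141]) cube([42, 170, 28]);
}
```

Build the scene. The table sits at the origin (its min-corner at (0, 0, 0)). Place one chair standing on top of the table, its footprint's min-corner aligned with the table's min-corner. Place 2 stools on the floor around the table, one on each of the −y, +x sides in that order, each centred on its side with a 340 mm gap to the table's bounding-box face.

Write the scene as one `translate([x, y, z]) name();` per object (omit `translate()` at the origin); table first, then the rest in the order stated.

table();
translate([0, 0, 732]) chair();
translate([273, -594, 0]) stool();
translate([1185, 269, 0]) stool();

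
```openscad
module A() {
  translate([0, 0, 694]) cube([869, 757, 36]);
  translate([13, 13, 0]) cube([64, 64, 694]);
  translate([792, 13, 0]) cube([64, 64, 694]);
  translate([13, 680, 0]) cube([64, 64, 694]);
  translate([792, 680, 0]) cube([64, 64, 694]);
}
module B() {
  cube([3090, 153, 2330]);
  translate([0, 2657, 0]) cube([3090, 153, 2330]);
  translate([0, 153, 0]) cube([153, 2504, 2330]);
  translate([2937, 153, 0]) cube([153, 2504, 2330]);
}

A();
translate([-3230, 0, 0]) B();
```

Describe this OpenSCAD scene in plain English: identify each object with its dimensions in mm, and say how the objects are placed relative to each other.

A is a table with a 869×757 mm rectangular top, 36 mm thick, top surface at z = 730 mm, supported by four 64×64 mm square legs, each inset 13 mm from the nearest pair of top edges, running from the floor.

B is a box-shaped house frame (walls only): outside footprint 3090×2810 mm, wall height 2330 mm, wall thickness 153 mm. The two y-facing walls run the full x-width; the two x-facing walls fit between the inner faces of the y-facing walls.

The house frame is on the floor beside the table on its −x side.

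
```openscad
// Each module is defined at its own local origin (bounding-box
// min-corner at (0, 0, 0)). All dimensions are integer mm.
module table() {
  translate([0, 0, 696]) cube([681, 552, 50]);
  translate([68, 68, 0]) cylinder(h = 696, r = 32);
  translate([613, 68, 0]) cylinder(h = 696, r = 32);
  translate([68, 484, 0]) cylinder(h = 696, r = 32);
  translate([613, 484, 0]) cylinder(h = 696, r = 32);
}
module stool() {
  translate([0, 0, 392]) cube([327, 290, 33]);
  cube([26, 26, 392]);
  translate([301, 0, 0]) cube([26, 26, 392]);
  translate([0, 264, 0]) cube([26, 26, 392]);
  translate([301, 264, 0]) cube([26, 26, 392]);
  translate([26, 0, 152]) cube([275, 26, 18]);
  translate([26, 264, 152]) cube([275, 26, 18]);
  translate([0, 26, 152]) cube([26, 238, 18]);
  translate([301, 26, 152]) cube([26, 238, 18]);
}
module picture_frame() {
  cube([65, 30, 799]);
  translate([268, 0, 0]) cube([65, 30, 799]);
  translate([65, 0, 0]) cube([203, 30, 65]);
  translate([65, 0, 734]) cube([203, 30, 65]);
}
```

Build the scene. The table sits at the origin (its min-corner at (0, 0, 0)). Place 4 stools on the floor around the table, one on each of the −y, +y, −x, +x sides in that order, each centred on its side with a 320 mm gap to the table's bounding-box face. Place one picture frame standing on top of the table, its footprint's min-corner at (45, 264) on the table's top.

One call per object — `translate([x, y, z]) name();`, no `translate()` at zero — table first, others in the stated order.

table();
translate([177, -610, 0]) stool();
translate([177, 872, 0]) stool();
translate([-647, 131, 0]) stool();
translate([1001, 131, 0]) stool();
translate([45, 264, 746]) picture_frame();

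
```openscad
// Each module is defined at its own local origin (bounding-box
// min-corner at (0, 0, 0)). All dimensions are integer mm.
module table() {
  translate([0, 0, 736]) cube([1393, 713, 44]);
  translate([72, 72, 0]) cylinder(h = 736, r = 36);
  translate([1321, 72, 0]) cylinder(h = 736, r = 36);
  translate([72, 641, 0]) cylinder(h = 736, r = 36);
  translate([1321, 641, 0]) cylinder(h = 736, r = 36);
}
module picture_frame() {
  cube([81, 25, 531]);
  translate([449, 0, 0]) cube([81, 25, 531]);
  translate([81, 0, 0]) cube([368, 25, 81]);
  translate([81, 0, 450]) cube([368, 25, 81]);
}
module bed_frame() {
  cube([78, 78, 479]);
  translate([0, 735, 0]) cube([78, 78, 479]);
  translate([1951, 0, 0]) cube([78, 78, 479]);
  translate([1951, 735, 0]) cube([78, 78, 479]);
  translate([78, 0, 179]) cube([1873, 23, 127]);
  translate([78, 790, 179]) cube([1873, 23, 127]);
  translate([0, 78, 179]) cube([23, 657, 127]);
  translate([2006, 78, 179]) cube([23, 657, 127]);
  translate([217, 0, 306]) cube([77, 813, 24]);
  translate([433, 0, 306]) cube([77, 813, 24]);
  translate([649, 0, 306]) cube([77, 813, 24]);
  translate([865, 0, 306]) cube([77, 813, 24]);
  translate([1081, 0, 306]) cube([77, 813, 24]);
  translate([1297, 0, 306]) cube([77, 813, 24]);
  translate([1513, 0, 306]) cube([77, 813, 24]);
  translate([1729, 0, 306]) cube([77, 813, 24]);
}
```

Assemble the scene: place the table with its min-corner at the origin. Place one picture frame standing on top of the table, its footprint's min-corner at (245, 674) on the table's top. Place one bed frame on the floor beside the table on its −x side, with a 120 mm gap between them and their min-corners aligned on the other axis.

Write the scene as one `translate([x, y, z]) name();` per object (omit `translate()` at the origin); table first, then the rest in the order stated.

table();
translate([245, 674, 780]) picture_frame();
translate([-2149, 0, 0]) bed_frame();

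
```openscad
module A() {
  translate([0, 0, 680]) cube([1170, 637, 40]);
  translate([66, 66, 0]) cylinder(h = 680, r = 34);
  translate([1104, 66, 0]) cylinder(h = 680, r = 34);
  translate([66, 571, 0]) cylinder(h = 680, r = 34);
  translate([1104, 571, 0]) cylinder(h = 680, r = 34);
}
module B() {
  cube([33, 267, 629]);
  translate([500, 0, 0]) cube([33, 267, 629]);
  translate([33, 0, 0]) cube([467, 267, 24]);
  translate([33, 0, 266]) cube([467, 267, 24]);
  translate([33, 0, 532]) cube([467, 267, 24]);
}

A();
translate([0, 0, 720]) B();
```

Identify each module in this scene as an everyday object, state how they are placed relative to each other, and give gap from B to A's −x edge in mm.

A is a table. B is a bookshelf. The bookshelf is on top of the table. The gap from the bookshelf to the table's −x edge is 0 mm.

The bookshelf's min-x is at 0; the table's min-x is 0; gap = 0 mm.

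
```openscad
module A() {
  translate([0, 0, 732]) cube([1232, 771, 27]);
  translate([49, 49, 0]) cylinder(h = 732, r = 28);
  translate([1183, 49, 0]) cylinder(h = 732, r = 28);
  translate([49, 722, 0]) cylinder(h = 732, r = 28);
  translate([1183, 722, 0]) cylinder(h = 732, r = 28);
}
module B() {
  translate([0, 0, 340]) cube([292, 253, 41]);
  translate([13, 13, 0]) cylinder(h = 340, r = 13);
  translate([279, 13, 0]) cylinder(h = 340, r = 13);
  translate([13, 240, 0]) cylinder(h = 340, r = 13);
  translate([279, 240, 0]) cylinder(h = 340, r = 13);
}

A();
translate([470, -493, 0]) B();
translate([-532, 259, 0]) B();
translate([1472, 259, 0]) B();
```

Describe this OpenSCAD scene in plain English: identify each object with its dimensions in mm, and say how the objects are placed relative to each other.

A is a rectangular dining table. The top is 1232×771×27 mm with its upper surface at z = 759 mm. It stands on four round legs of 56 mm diameter, each leg's bounding box inset 21 mm from the nearest pair of top edges, running from the floor to the underside of the top.

B is a four-legged stool. The seat is 292×253 mm, 41 mm thick, top at z = 381 mm. It stands on four round legs, each 26 mm in diameter, from z = 0 to the seat underside, each leg's axis is inset half a diameter from the nearest pair of seat edges (so the leg's bounding box is flush with the corner).

Three stools sit around the table at the −y, −x, +x sides.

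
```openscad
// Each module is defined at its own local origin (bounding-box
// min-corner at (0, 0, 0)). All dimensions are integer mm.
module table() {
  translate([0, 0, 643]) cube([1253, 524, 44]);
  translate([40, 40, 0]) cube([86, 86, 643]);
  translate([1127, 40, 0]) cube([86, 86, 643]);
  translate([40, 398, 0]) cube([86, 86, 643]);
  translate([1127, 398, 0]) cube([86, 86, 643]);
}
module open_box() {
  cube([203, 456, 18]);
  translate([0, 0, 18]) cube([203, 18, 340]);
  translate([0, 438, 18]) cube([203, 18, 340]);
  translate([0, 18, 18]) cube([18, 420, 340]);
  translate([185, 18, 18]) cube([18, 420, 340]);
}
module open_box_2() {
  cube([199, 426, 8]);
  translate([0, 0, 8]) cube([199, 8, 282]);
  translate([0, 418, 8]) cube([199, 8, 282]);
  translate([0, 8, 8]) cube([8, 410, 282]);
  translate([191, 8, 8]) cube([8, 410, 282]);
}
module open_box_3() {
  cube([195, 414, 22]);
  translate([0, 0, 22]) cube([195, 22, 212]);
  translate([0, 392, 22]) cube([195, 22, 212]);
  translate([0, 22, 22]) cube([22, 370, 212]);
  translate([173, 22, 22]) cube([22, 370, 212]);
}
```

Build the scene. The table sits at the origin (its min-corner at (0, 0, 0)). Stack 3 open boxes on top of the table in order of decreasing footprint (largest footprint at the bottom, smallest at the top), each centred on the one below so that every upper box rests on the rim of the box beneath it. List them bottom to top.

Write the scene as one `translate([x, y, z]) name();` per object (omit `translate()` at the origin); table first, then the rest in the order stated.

table();
translate([525, 34, 687]) open_box();
translate([527, 49, 1045]) open_box_2();
translate([529, 55, 1335]) open_box_3();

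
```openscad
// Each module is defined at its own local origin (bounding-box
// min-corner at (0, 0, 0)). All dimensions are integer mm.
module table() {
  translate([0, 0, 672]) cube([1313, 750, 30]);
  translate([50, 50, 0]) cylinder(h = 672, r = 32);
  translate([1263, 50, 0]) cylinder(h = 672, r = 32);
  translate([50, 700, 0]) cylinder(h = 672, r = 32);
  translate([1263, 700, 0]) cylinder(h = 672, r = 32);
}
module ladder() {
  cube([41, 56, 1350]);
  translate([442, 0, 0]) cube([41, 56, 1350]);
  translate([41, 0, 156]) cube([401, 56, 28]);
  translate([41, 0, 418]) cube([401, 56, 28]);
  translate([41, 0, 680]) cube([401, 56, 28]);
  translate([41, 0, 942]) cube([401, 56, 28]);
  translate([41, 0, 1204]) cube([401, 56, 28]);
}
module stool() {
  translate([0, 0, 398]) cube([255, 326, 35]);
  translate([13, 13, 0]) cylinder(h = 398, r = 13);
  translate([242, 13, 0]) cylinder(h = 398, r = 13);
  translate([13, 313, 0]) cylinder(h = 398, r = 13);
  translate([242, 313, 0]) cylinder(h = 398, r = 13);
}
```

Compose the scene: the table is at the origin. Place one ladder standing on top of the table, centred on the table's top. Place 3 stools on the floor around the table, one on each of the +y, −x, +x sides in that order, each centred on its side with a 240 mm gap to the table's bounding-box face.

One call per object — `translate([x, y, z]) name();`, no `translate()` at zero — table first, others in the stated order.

table();
translate([415, 347, 702]) ladder();
translate([529, 990, 0]) stool();
translate([-495, 212, 0]) stool();
translate([1553, 212, 0]) stool();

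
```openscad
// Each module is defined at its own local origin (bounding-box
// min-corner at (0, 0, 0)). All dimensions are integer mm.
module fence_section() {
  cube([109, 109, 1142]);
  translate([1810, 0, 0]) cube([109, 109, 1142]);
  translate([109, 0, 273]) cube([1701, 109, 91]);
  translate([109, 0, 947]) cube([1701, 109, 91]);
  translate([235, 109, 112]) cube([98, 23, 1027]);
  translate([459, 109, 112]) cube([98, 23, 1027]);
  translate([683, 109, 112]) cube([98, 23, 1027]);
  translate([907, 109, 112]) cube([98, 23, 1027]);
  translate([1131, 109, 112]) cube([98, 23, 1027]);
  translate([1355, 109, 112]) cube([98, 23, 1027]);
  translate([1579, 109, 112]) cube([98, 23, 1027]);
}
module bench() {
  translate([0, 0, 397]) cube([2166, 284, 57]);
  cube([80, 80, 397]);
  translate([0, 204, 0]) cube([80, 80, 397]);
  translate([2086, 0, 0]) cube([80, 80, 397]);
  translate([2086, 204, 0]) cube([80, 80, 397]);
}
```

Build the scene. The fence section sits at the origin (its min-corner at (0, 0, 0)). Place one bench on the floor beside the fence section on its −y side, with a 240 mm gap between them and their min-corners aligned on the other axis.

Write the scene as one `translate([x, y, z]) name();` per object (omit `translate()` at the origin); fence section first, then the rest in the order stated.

fence_section();
translate([0, -524, 0]) bench();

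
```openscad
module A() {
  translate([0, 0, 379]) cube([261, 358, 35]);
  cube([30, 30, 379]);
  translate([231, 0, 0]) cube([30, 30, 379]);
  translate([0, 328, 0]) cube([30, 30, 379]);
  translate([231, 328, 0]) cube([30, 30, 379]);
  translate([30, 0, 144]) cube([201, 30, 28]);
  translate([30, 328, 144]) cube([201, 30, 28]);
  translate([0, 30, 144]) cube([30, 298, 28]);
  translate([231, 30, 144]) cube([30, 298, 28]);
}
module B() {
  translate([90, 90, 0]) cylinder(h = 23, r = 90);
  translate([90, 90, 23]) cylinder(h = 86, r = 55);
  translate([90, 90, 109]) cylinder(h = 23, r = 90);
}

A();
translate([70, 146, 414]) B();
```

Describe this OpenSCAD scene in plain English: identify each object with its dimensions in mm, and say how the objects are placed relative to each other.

A is a four-legged stool. The seat is 261×358 mm, 35 mm thick, top at z = 414 mm. It stands on four square legs, each 30×30 mm in cross-section, from z = 0 to the seat underside, each flush with a corner of the seat. Four stretchers, 30 mm wide and 28 mm tall, connect adjacent legs with their undersides at z = 144 mm, each running between the inner faces of the legs it joins and aligned with the legs' outer faces on the other axis.

B is a spool: two coaxial disc flanges of radius 90 mm and thickness 23 mm, joined by a core cylinder of radius 55 mm and height 86 mm. The lower flange rests on z = 0 and the three cylinders share a vertical axis.

The spool is on top of the stool.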